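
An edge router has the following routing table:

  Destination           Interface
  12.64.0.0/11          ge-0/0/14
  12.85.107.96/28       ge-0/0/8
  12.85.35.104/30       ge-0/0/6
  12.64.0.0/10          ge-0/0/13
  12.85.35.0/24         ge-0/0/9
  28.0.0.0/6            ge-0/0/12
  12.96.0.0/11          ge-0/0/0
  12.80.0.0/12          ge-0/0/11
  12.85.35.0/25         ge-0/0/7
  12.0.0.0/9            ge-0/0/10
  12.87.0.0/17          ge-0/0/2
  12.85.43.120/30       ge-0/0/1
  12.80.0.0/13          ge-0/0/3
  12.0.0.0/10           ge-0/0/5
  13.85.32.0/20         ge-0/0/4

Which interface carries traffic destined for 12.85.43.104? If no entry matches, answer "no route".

Routes whose prefix contains 12.85.43.104:
  12.0.0.0/9 (12.0.0.0 - 12.127.255.255) -> ge-0/0/10
  12.64.0.0/10 (12.64.0.0 - 12.127.255.255) -> ge-0/0/13
  12.64.0.0/11 (12.64.0.0 - 12.95.255.255) -> ge-0/0/14
  12.80.0.0/12 (12.80.0.0 - 12.95.255.255) -> ge-0/0/11
  12.80.0.0/13 (12.80.0.0 - 12.87.255.255) -> ge-0/0/3
More-specific entries that do NOT match:
  12.85.35.104/30 (12.85.35.104 - 12.85.35.107) does not contain 12.85.43.104
  12.85.43.120/30 (12.85.43.120 - 12.85.43.123) does not contain 12.85.43.104
  12.85.107.96/28 (12.85.107.96 - 12.85.107.111) does not contain 12.85.43.104
  12.85.35.0/25 (12.85.35.0 - 12.85.35.127) does not contain 12.85.43.104
  12.85.35.0/24 (12.85.35.0 - 12.85.35.255) does not contain 12.85.43.104
  13.85.32.0/20 (13.85.32.0 - 13.85.47.255) does not contain 12.85.43.104
  12.87.0.0/17 (12.87.0.0 - 12.87.127.255) does not contain 12.85.43.104
Longest matching prefix is /13 -> interface ge-0/0/3.

ge-0/0/3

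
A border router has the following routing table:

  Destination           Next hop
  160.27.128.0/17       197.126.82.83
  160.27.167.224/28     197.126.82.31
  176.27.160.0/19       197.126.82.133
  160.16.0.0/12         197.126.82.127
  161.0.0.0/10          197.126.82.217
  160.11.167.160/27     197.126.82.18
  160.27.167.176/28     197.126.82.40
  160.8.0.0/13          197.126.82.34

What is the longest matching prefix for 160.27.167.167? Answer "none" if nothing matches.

Entries matching 160.27.167.167:
  160.16.0.0/12 (160.16.0.0 - 160.31.255.255)
  160.27.128.0/17 (160.27.128.0 - 160.27.255.255)
Most specific is 160.27.128.0/17.

160.27.128.0/17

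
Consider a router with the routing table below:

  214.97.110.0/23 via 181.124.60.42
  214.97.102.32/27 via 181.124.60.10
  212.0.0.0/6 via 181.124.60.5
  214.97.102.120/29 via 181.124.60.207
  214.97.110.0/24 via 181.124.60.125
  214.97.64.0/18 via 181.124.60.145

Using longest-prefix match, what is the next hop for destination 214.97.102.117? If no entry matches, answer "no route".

181.124.60.145

Routes whose prefix contains 214.97.102.117:
  212.0.0.0/6 (212.0.0.0 - 215.255.255.255) -> 181.124.60.5
  214.97.64.0/18 (214.97.64.0 - 214.97.127.255) -> 181.124.60.145
More-specific entries that do NOT match:
  214.97.102.120/29 (214.97.102.120 - 214.97.102.127) does not contain 214.97.102.117
  214.97.102.32/27 (214.97.102.32 - 214.97.102.63) does not contain 214.97.102.117
  214.97.110.0/24 (214.97.110.0 - 214.97.110.255) does not contain 214.97.102.117
  214.97.110.0/23 (214.97.110.0 - 214.97.111.255) does not contain 214.97.102.117
Longest matching prefix is /18 -> next hop 181.124.60.145.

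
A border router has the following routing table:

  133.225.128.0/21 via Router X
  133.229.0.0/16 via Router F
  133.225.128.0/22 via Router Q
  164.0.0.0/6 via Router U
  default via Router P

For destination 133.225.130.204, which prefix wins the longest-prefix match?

133.225.128.0/22

Entries matching 133.225.130.204:
  0.0.0.0/0 (default, matches everything)
  133.225.128.0/21 (133.225.128.0 - 133.225.135.255)
  133.225.128.0/22 (133.225.128.0 - 133.225.131.255)
Most specific is 133.225.128.0/22.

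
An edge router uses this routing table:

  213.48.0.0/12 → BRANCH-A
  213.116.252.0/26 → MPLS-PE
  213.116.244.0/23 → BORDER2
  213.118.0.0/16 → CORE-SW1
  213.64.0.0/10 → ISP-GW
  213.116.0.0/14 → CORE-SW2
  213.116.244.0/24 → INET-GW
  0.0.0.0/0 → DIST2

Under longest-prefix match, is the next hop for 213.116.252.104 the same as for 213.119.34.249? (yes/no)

yes

213.116.252.104: longest match 213.116.0.0/14 -> CORE-SW2
213.119.34.249: longest match 213.116.0.0/14 -> CORE-SW2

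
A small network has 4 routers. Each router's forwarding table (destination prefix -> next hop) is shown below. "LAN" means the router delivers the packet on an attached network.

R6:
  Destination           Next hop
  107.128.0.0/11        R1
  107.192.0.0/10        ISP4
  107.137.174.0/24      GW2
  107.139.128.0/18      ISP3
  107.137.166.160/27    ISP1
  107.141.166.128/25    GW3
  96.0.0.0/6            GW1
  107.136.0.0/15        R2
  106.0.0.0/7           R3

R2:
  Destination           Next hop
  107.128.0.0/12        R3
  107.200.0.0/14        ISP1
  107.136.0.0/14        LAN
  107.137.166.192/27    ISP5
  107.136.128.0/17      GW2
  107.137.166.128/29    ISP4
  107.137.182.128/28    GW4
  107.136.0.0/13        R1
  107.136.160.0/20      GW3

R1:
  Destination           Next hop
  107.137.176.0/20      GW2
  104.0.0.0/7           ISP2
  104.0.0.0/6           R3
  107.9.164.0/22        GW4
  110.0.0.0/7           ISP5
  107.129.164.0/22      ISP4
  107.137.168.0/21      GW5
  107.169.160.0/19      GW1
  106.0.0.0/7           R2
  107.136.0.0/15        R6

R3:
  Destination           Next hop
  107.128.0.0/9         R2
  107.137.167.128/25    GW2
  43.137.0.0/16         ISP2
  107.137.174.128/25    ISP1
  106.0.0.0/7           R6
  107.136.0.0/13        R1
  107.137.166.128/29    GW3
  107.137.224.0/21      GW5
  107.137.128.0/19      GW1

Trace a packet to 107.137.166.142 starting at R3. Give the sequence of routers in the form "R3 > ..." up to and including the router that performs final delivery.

R3 > R1 > R6 > R2

At R3: longest match for 107.137.166.142 is 107.136.0.0/13 -> R1
At R1: longest match for 107.137.166.142 is 107.136.0.0/15 -> R6
At R6: longest match for 107.137.166.142 is 107.136.0.0/15 -> R2
At R2: longest match for 107.137.166.142 is 107.136.0.0/14 -> LAN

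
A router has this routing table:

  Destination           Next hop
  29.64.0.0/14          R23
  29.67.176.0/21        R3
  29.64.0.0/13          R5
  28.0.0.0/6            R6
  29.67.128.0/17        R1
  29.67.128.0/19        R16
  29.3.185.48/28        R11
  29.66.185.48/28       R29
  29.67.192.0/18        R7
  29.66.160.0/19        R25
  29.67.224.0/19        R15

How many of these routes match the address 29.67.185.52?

Prefixes containing 29.67.185.52:
  28.0.0.0/6 (28.0.0.0 - 31.255.255.255)
  29.64.0.0/13 (29.64.0.0 - 29.71.255.255)
  29.64.0.0/14 (29.64.0.0 - 29.67.255.255)
  29.67.128.0/17 (29.67.128.0 - 29.67.255.255)
Total matching entries: 4.

4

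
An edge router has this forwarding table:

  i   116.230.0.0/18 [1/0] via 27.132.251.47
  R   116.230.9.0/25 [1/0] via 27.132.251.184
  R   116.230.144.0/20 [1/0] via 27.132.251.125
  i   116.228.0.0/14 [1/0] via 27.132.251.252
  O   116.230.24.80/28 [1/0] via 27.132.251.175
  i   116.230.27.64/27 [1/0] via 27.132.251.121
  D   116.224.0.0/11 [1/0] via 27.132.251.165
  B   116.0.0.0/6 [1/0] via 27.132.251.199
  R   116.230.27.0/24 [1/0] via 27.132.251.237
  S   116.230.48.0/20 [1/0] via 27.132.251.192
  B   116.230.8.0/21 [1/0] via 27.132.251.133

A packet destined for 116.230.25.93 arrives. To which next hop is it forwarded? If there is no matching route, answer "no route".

Routes whose prefix contains 116.230.25.93:
  116.0.0.0/6 (116.0.0.0 - 119.255.255.255) -> 27.132.251.199
  116.224.0.0/11 (116.224.0.0 - 116.255.255.255) -> 27.132.251.165
  116.228.0.0/14 (116.228.0.0 - 116.231.255.255) -> 27.132.251.252
  116.230.0.0/18 (116.230.0.0 - 116.230.63.255) -> 27.132.251.47
More-specific entries that do NOT match:
  116.230.24.80/28 (116.230.24.80 - 116.230.24.95) does not contain 116.230.25.93
  116.230.27.64/27 (116.230.27.64 - 116.230.27.95) does not contain 116.230.25.93
  116.230.9.0/25 (116.230.9.0 - 116.230.9.127) does not contain 116.230.25.93
  116.230.27.0/24 (116.230.27.0 - 116.230.27.255) does not contain 116.230.25.93
  116.230.8.0/21 (116.230.8.0 - 116.230.15.255) does not contain 116.230.25.93
  116.230.144.0/20 (116.230.144.0 - 116.230.159.255) does not contain 116.230.25.93
  116.230.48.0/20 (116.230.48.0 - 116.230.63.255) does not contain 116.230.25.93
Longest matching prefix is /18 -> next hop 27.132.251.47.

27.132.251.47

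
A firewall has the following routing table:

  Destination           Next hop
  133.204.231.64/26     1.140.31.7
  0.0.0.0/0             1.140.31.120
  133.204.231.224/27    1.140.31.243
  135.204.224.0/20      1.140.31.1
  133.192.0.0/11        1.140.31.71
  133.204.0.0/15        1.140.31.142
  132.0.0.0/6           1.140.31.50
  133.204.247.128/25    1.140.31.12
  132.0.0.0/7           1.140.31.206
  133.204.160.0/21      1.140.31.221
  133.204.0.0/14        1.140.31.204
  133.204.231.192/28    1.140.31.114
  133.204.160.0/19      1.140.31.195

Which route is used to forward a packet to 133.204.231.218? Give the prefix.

133.204.0.0/15

Entries matching 133.204.231.218:
  0.0.0.0/0 (default, matches everything)
  132.0.0.0/6 (132.0.0.0 - 135.255.255.255)
  132.0.0.0/7 (132.0.0.0 - 133.255.255.255)
  133.192.0.0/11 (133.192.0.0 - 133.223.255.255)
  133.204.0.0/14 (133.204.0.0 - 133.207.255.255)
  133.204.0.0/15 (133.204.0.0 - 133.205.255.255)
Most specific is 133.204.0.0/15.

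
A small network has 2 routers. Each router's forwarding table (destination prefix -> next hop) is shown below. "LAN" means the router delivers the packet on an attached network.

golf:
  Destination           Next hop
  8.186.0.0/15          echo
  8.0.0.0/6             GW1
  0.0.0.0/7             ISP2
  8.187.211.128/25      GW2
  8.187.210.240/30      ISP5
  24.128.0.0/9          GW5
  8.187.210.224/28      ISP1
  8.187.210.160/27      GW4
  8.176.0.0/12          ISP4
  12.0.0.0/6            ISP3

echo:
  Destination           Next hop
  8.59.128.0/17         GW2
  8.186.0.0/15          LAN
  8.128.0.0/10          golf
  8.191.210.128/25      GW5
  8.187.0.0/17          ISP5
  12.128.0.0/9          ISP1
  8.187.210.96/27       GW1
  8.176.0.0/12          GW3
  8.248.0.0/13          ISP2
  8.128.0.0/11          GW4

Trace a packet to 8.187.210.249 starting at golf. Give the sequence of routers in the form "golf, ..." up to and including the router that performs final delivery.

golf, echo

At golf: longest match for 8.187.210.249 is 8.186.0.0/15 -> echo
At echo: longest match for 8.187.210.249 is 8.186.0.0/15 -> LAN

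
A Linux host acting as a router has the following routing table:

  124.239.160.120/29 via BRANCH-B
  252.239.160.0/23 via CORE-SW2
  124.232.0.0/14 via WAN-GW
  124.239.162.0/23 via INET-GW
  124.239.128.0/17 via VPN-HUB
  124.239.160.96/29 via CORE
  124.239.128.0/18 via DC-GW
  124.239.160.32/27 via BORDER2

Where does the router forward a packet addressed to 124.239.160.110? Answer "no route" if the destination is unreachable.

Routes whose prefix contains 124.239.160.110:
  124.239.128.0/17 (124.239.128.0 - 124.239.255.255) -> VPN-HUB
  124.239.128.0/18 (124.239.128.0 - 124.239.191.255) -> DC-GW
More-specific entries that do NOT match:
  124.239.160.120/29 (124.239.160.120 - 124.239.160.127) does not contain 124.239.160.110
  124.239.160.96/29 (124.239.160.96 - 124.239.160.103) does not contain 124.239.160.110
  124.239.160.32/27 (124.239.160.32 - 124.239.160.63) does not contain 124.239.160.110
  252.239.160.0/23 (252.239.160.0 - 252.239.161.255) does not contain 124.239.160.110
  124.239.162.0/23 (124.239.162.0 - 124.239.163.255) does not contain 124.239.160.110
Longest matching prefix is /18 -> next hop DC-GW.

DC-GW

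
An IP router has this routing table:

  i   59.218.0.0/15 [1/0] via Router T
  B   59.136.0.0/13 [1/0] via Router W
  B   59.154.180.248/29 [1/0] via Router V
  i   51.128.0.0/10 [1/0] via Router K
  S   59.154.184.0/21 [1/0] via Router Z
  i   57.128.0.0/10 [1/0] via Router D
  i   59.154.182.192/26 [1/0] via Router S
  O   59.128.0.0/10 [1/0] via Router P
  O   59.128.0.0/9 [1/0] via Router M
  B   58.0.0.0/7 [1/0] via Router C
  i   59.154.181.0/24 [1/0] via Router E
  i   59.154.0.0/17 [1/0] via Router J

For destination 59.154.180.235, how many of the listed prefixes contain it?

Prefixes containing 59.154.180.235:
  58.0.0.0/7 (58.0.0.0 - 59.255.255.255)
  59.128.0.0/9 (59.128.0.0 - 59.255.255.255)
  59.128.0.0/10 (59.128.0.0 - 59.191.255.255)
Total matching entries: 3.

3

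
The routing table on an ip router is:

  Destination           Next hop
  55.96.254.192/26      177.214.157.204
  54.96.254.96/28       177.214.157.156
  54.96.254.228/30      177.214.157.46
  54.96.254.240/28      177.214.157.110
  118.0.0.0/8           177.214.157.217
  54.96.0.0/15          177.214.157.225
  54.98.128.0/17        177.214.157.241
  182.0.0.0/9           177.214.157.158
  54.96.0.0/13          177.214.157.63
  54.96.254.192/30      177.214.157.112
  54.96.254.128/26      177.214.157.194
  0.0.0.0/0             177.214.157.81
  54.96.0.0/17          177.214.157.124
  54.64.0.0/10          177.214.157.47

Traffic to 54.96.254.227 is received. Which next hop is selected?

Routes whose prefix contains 54.96.254.227:
  0.0.0.0/0 (default, matches everything) -> 177.214.157.81
  54.64.0.0/10 (54.64.0.0 - 54.127.255.255) -> 177.214.157.47
  54.96.0.0/13 (54.96.0.0 - 54.103.255.255) -> 177.214.157.63
  54.96.0.0/15 (54.96.0.0 - 54.97.255.255) -> 177.214.157.225
More-specific entries that do NOT match:
  54.96.254.228/30 (54.96.254.228 - 54.96.254.231) does not contain 54.96.254.227
  54.96.254.192/30 (54.96.254.192 - 54.96.254.195) does not contain 54.96.254.227
  54.96.254.96/28 (54.96.254.96 - 54.96.254.111) does not contain 54.96.254.227
  54.96.254.240/28 (54.96.254.240 - 54.96.254.255) does not contain 54.96.254.227
  55.96.254.192/26 (55.96.254.192 - 55.96.254.255) does not contain 54.96.254.227
  54.96.254.128/26 (54.96.254.128 - 54.96.254.191) does not contain 54.96.254.227
  54.98.128.0/17 (54.98.128.0 - 54.98.255.255) does not contain 54.96.254.227
  54.96.0.0/17 (54.96.0.0 - 54.96.127.255) does not contain 54.96.254.227
Longest matching prefix is /15 -> next hop 177.214.157.225.

177.214.157.225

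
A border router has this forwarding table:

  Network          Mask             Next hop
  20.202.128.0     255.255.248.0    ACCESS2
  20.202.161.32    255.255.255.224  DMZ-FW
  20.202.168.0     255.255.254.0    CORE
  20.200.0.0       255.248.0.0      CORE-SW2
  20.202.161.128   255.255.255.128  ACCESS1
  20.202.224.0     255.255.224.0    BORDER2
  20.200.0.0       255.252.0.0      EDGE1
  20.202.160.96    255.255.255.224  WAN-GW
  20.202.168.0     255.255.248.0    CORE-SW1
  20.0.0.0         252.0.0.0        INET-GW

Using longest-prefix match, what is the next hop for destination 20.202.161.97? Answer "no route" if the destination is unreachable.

Routes whose prefix contains 20.202.161.97:
  20.0.0.0/6 (20.0.0.0 - 23.255.255.255) -> INET-GW
  20.200.0.0/13 (20.200.0.0 - 20.207.255.255) -> CORE-SW2
  20.200.0.0/14 (20.200.0.0 - 20.203.255.255) -> EDGE1
More-specific entries that do NOT match:
  20.202.161.32/27 (20.202.161.32 - 20.202.161.63) does not contain 20.202.161.97
  20.202.160.96/27 (20.202.160.96 - 20.202.160.127) does not contain 20.202.161.97
  20.202.161.128/25 (20.202.161.128 - 20.202.161.255) does not contain 20.202.161.97
  20.202.168.0/23 (20.202.168.0 - 20.202.169.255) does not contain 20.202.161.97
  20.202.128.0/21 (20.202.128.0 - 20.202.135.255) does not contain 20.202.161.97
  20.202.168.0/21 (20.202.168.0 - 20.202.175.255) does not contain 20.202.161.97
  20.202.224.0/19 (20.202.224.0 - 20.202.255.255) does not contain 20.202.161.97
Longest matching prefix is /14 -> next hop EDGE1.

EDGE1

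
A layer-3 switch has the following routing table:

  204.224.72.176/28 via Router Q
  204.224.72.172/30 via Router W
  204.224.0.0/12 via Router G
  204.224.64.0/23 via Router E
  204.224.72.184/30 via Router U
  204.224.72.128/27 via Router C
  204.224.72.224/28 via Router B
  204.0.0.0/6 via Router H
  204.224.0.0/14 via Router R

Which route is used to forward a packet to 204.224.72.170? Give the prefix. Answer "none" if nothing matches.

Entries matching 204.224.72.170:
  204.0.0.0/6 (204.0.0.0 - 207.255.255.255)
  204.224.0.0/12 (204.224.0.0 - 204.239.255.255)
  204.224.0.0/14 (204.224.0.0 - 204.227.255.255)
Most specific is 204.224.0.0/14.

204.224.0.0/14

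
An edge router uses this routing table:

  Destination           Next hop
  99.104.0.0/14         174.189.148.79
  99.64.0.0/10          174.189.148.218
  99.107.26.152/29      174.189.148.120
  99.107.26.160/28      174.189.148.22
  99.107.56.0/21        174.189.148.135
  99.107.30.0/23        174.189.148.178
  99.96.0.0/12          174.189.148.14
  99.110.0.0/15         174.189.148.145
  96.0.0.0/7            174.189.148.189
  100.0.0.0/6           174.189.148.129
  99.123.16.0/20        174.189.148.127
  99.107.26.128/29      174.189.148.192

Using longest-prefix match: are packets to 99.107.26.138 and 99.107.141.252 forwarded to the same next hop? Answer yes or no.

yes

99.107.26.138: longest match 99.104.0.0/14 -> 174.189.148.79
99.107.141.252: longest match 99.104.0.0/14 -> 174.189.148.79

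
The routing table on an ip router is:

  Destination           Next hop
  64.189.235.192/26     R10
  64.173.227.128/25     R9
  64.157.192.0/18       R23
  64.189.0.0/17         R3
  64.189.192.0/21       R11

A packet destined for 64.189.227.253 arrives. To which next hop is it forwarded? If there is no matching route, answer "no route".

no route

No entry's prefix contains 64.189.227.253; there is no default route.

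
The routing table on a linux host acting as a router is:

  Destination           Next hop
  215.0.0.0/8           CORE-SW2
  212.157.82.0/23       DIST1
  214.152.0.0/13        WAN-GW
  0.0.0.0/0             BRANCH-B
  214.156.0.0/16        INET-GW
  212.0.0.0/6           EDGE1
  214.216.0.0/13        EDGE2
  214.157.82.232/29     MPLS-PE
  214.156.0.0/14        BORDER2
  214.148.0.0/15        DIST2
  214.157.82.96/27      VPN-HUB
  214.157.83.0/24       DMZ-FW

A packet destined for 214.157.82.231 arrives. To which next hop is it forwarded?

BORDER2

Routes whose prefix contains 214.157.82.231:
  0.0.0.0/0 (default, matches everything) -> BRANCH-B
  212.0.0.0/6 (212.0.0.0 - 215.255.255.255) -> EDGE1
  214.152.0.0/13 (214.152.0.0 - 214.159.255.255) -> WAN-GW
  214.156.0.0/14 (214.156.0.0 - 214.159.255.255) -> BORDER2
More-specific entries that do NOT match:
  214.157.82.232/29 (214.157.82.232 - 214.157.82.239) does not contain 214.157.82.231
  214.157.82.96/27 (214.157.82.96 - 214.157.82.127) does not contain 214.157.82.231
  214.157.83.0/24 (214.157.83.0 - 214.157.83.255) does not contain 214.157.82.231
  212.157.82.0/23 (212.157.82.0 - 212.157.83.255) does not contain 214.157.82.231
  214.156.0.0/16 (214.156.0.0 - 214.156.255.255) does not contain 214.157.82.231
  214.148.0.0/15 (214.148.0.0 - 214.149.255.255) does not contain 214.157.82.231
Longest matching prefix is /14 -> next hop BORDER2.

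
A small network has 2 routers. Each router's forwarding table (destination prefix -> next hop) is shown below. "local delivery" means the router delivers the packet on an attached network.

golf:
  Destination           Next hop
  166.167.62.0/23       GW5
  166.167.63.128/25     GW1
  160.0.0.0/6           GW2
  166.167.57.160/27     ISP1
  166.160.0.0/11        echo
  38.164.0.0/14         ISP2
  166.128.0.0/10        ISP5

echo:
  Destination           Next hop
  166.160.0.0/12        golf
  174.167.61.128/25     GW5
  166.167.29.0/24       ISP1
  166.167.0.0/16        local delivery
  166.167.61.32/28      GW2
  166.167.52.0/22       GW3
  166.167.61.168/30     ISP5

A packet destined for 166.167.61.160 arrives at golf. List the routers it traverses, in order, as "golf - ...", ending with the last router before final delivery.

At golf: longest match for 166.167.61.160 is 166.160.0.0/11 -> echo
At echo: longest match for 166.167.61.160 is 166.167.0.0/16 -> local delivery

golf - echo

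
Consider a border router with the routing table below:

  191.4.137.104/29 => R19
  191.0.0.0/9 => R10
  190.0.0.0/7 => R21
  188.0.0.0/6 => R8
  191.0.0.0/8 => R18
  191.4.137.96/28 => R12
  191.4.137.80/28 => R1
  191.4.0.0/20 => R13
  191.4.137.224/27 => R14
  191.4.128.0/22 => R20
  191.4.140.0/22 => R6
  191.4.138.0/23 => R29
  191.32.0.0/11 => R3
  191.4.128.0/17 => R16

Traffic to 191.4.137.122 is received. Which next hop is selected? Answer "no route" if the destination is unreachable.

Routes whose prefix contains 191.4.137.122:
  188.0.0.0/6 (188.0.0.0 - 191.255.255.255) -> R8
  190.0.0.0/7 (190.0.0.0 - 191.255.255.255) -> R21
  191.0.0.0/8 (191.0.0.0 - 191.255.255.255) -> R18
  191.0.0.0/9 (191.0.0.0 - 191.127.255.255) -> R10
  191.4.128.0/17 (191.4.128.0 - 191.4.255.255) -> R16
More-specific entries that do NOT match:
  191.4.137.104/29 (191.4.137.104 - 191.4.137.111) does not contain 191.4.137.122
  191.4.137.96/28 (191.4.137.96 - 191.4.137.111) does not contain 191.4.137.122
  191.4.137.80/28 (191.4.137.80 - 191.4.137.95) does not contain 191.4.137.122
  191.4.137.224/27 (191.4.137.224 - 191.4.137.255) does not contain 191.4.137.122
  191.4.138.0/23 (191.4.138.0 - 191.4.139.255) does not contain 191.4.137.122
  191.4.128.0/22 (191.4.128.0 - 191.4.131.255) does not contain 191.4.137.122
  191.4.140.0/22 (191.4.140.0 - 191.4.143.255) does not contain 191.4.137.122
  191.4.0.0/20 (191.4.0.0 - 191.4.15.255) does not contain 191.4.137.122
Longest matching prefix is /17 -> next hop R16.

R16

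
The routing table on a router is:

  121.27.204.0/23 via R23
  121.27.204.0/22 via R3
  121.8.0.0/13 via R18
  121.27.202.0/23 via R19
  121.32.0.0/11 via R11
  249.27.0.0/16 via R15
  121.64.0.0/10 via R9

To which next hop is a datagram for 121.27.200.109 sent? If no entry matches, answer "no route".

No entry's prefix contains 121.27.200.109; there is no default route.

no route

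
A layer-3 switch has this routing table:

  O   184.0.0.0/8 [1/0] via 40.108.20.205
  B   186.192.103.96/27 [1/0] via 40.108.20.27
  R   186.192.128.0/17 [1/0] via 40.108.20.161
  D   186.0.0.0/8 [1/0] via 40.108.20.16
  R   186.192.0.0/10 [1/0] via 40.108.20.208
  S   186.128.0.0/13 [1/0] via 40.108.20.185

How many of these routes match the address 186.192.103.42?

Prefixes containing 186.192.103.42:
  186.0.0.0/8 (186.0.0.0 - 186.255.255.255)
  186.192.0.0/10 (186.192.0.0 - 186.255.255.255)
Total matching entries: 2.

2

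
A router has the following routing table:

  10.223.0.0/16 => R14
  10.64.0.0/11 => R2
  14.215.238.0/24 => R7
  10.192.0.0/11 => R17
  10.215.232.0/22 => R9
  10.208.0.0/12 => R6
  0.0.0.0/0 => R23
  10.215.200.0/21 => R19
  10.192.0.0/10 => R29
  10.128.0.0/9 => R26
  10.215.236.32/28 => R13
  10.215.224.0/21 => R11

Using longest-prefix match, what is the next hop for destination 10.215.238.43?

R6

Routes whose prefix contains 10.215.238.43:
  0.0.0.0/0 (default, matches everything) -> R23
  10.128.0.0/9 (10.128.0.0 - 10.255.255.255) -> R26
  10.192.0.0/10 (10.192.0.0 - 10.255.255.255) -> R29
  10.192.0.0/11 (10.192.0.0 - 10.223.255.255) -> R17
  10.208.0.0/12 (10.208.0.0 - 10.223.255.255) -> R6
More-specific entries that do NOT match:
  10.215.236.32/28 (10.215.236.32 - 10.215.236.47) does not contain 10.215.238.43
  14.215.238.0/24 (14.215.238.0 - 14.215.238.255) does not contain 10.215.238.43
  10.215.232.0/22 (10.215.232.0 - 10.215.235.255) does not contain 10.215.238.43
  10.215.200.0/21 (10.215.200.0 - 10.215.207.255) does not contain 10.215.238.43
  10.215.224.0/21 (10.215.224.0 - 10.215.231.255) does not contain 10.215.238.43
  10.223.0.0/16 (10.223.0.0 - 10.223.255.255) does not contain 10.215.238.43
Longest matching prefix is /12 -> next hop R6.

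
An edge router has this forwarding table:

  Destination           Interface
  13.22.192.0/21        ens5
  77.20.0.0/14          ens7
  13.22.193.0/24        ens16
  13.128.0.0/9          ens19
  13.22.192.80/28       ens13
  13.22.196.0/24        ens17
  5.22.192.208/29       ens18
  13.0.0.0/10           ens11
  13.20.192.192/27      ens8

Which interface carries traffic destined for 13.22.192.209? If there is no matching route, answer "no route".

Routes whose prefix contains 13.22.192.209:
  13.0.0.0/10 (13.0.0.0 - 13.63.255.255) -> ens11
  13.22.192.0/21 (13.22.192.0 - 13.22.199.255) -> ens5
More-specific entries that do NOT match:
  5.22.192.208/29 (5.22.192.208 - 5.22.192.215) does not contain 13.22.192.209
  13.22.192.80/28 (13.22.192.80 - 13.22.192.95) does not contain 13.22.192.209
  13.20.192.192/27 (13.20.192.192 - 13.20.192.223) does not contain 13.22.192.209
  13.22.193.0/24 (13.22.193.0 - 13.22.193.255) does not contain 13.22.192.209
  13.22.196.0/24 (13.22.196.0 - 13.22.196.255) does not contain 13.22.192.209
Longest matching prefix is /21 -> interface ens5.

ens5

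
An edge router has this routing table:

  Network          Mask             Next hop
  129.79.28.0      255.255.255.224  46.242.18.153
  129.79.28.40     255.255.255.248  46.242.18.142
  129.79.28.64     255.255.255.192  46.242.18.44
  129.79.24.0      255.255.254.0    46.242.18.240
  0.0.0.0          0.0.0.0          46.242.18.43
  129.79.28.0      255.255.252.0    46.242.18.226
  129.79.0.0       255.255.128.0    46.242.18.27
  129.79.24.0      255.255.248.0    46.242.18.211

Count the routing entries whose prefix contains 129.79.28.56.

4

Prefixes containing 129.79.28.56:
  0.0.0.0/0 (default, matches everything)
  129.79.0.0/17 (129.79.0.0 - 129.79.127.255)
  129.79.24.0/21 (129.79.24.0 - 129.79.31.255)
  129.79.28.0/22 (129.79.28.0 - 129.79.31.255)
Total matching entries: 4.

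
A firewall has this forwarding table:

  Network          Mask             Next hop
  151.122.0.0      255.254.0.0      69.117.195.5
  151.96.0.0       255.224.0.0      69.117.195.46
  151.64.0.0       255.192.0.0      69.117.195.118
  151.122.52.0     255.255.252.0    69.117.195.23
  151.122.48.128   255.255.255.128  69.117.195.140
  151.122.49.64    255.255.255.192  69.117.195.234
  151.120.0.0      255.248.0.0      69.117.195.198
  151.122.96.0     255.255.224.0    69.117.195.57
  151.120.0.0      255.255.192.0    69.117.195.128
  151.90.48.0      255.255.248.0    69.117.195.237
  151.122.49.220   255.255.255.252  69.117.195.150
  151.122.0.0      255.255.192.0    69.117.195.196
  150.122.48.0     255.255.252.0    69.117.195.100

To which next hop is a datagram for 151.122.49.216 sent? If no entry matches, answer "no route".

69.117.195.196

Routes whose prefix contains 151.122.49.216:
  151.64.0.0/10 (151.64.0.0 - 151.127.255.255) -> 69.117.195.118
  151.96.0.0/11 (151.96.0.0 - 151.127.255.255) -> 69.117.195.46
  151.120.0.0/13 (151.120.0.0 - 151.127.255.255) -> 69.117.195.198
  151.122.0.0/15 (151.122.0.0 - 151.123.255.255) -> 69.117.195.5
  151.122.0.0/18 (151.122.0.0 - 151.122.63.255) -> 69.117.195.196
More-specific entries that do NOT match:
  151.122.49.220/30 (151.122.49.220 - 151.122.49.223) does not contain 151.122.49.216
  151.122.49.64/26 (151.122.49.64 - 151.122.49.127) does not contain 151.122.49.216
  151.122.48.128/25 (151.122.48.128 - 151.122.48.255) does not contain 151.122.49.216
  151.122.52.0/22 (151.122.52.0 - 151.122.55.255) does not contain 151.122.49.216
  150.122.48.0/22 (150.122.48.0 - 150.122.51.255) does not contain 151.122.49.216
  151.90.48.0/21 (151.90.48.0 - 151.90.55.255) does not contain 151.122.49.216
  151.122.96.0/19 (151.122.96.0 - 151.122.127.255) does not contain 151.122.49.216
Longest matching prefix is /18 -> next hop 69.117.195.196.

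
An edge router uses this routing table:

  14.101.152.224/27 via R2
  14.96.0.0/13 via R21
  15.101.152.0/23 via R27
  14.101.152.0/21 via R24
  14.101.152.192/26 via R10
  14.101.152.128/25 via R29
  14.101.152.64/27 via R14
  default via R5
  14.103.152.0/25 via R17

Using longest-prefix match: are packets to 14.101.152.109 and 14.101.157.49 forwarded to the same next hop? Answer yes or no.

14.101.152.109: longest match 14.101.152.0/21 -> R24
14.101.157.49: longest match 14.101.152.0/21 -> R24

yes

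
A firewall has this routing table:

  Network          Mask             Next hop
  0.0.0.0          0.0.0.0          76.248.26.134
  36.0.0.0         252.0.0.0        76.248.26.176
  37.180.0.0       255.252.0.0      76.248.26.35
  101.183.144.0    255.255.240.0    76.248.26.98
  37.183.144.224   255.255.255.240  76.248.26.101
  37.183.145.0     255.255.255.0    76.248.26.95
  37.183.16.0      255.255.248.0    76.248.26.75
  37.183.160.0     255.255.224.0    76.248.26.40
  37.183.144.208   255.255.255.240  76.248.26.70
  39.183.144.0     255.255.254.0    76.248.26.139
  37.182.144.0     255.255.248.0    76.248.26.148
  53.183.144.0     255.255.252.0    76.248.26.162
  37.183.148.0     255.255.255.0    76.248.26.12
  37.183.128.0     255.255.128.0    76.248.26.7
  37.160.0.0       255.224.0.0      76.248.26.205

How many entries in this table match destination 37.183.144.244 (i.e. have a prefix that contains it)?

5

Prefixes containing 37.183.144.244:
  0.0.0.0/0 (default, matches everything)
  36.0.0.0/6 (36.0.0.0 - 39.255.255.255)
  37.160.0.0/11 (37.160.0.0 - 37.191.255.255)
  37.180.0.0/14 (37.180.0.0 - 37.183.255.255)
  37.183.128.0/17 (37.183.128.0 - 37.183.255.255)
Total matching entries: 5.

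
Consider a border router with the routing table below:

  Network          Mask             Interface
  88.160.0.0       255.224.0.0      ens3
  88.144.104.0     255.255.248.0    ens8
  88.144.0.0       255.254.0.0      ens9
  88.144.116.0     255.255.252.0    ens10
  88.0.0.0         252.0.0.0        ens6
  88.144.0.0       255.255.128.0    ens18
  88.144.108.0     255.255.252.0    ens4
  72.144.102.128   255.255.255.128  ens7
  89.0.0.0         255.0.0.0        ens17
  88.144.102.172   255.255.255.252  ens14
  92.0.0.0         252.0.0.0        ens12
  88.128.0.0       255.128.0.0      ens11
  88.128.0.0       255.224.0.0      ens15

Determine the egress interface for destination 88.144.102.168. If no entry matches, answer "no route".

Routes whose prefix contains 88.144.102.168:
  88.0.0.0/6 (88.0.0.0 - 91.255.255.255) -> ens6
  88.128.0.0/9 (88.128.0.0 - 88.255.255.255) -> ens11
  88.128.0.0/11 (88.128.0.0 - 88.159.255.255) -> ens15
  88.144.0.0/15 (88.144.0.0 - 88.145.255.255) -> ens9
  88.144.0.0/17 (88.144.0.0 - 88.144.127.255) -> ens18
More-specific entries that do NOT match:
  88.144.102.172/30 (88.144.102.172 - 88.144.102.175) does not contain 88.144.102.168
  72.144.102.128/25 (72.144.102.128 - 72.144.102.255) does not contain 88.144.102.168
  88.144.116.0/22 (88.144.116.0 - 88.144.119.255) does not contain 88.144.102.168
  88.144.108.0/22 (88.144.108.0 - 88.144.111.255) does not contain 88.144.102.168
  88.144.104.0/21 (88.144.104.0 - 88.144.111.255) does not contain 88.144.102.168
Longest matching prefix is /17 -> interface ens18.

ens18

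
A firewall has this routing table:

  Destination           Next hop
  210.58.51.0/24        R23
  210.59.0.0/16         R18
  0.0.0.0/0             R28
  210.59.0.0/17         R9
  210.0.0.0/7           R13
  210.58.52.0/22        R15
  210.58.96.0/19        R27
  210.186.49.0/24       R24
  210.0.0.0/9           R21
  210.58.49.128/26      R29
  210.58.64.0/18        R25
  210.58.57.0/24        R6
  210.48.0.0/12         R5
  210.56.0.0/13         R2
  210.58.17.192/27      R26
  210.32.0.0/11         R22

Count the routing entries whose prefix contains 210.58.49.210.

Prefixes containing 210.58.49.210:
  0.0.0.0/0 (default, matches everything)
  210.0.0.0/7 (210.0.0.0 - 211.255.255.255)
  210.0.0.0/9 (210.0.0.0 - 210.127.255.255)
  210.32.0.0/11 (210.32.0.0 - 210.63.255.255)
  210.48.0.0/12 (210.48.0.0 - 210.63.255.255)
  210.56.0.0/13 (210.56.0.0 - 210.63.255.255)
Total matching entries: 6.

6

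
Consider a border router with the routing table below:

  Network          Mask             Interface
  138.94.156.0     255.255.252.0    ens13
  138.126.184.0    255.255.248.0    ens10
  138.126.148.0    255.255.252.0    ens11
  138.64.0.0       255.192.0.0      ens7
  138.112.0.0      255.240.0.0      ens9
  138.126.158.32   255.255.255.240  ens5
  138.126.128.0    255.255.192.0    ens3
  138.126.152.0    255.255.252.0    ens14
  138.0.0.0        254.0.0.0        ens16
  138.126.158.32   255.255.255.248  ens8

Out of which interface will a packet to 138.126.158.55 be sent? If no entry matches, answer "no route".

Routes whose prefix contains 138.126.158.55:
  138.0.0.0/7 (138.0.0.0 - 139.255.255.255) -> ens16
  138.64.0.0/10 (138.64.0.0 - 138.127.255.255) -> ens7
  138.112.0.0/12 (138.112.0.0 - 138.127.255.255) -> ens9
  138.126.128.0/18 (138.126.128.0 - 138.126.191.255) -> ens3
More-specific entries that do NOT match:
  138.126.158.32/29 (138.126.158.32 - 138.126.158.39) does not contain 138.126.158.55
  138.126.158.32/28 (138.126.158.32 - 138.126.158.47) does not contain 138.126.158.55
  138.94.156.0/22 (138.94.156.0 - 138.94.159.255) does not contain 138.126.158.55
  138.126.148.0/22 (138.126.148.0 - 138.126.151.255) does not contain 138.126.158.55
  138.126.152.0/22 (138.126.152.0 - 138.126.155.255) does not contain 138.126.158.55
  138.126.184.0/21 (138.126.184.0 - 138.126.191.255) does not contain 138.126.158.55
Longest matching prefix is /18 -> interface ens3.

ens3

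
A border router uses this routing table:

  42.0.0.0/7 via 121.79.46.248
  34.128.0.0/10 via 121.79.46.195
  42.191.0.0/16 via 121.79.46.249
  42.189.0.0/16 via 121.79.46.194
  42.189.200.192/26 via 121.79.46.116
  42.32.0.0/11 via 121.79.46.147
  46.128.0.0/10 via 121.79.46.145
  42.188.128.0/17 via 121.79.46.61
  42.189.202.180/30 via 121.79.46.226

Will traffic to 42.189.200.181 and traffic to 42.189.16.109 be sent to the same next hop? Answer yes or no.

42.189.200.181: longest match 42.189.0.0/16 -> 121.79.46.194
42.189.16.109: longest match 42.189.0.0/16 -> 121.79.46.194

yes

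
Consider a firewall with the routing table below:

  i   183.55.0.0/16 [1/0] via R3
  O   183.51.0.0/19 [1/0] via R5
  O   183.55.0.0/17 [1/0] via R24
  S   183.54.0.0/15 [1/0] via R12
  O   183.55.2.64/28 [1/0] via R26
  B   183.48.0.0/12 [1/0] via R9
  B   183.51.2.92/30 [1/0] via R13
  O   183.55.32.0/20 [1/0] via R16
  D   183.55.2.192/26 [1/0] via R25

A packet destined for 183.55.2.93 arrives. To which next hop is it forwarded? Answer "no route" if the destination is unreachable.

Routes whose prefix contains 183.55.2.93:
  183.48.0.0/12 (183.48.0.0 - 183.63.255.255) -> R9
  183.54.0.0/15 (183.54.0.0 - 183.55.255.255) -> R12
  183.55.0.0/16 (183.55.0.0 - 183.55.255.255) -> R3
  183.55.0.0/17 (183.55.0.0 - 183.55.127.255) -> R24
More-specific entries that do NOT match:
  183.51.2.92/30 (183.51.2.92 - 183.51.2.95) does not contain 183.55.2.93
  183.55.2.64/28 (183.55.2.64 - 183.55.2.79) does not contain 183.55.2.93
  183.55.2.192/26 (183.55.2.192 - 183.55.2.255) does not contain 183.55.2.93
  183.55.32.0/20 (183.55.32.0 - 183.55.47.255) does not contain 183.55.2.93
  183.51.0.0/19 (183.51.0.0 - 183.51.31.255) does not contain 183.55.2.93
Longest matching prefix is /17 -> next hop R24.

R24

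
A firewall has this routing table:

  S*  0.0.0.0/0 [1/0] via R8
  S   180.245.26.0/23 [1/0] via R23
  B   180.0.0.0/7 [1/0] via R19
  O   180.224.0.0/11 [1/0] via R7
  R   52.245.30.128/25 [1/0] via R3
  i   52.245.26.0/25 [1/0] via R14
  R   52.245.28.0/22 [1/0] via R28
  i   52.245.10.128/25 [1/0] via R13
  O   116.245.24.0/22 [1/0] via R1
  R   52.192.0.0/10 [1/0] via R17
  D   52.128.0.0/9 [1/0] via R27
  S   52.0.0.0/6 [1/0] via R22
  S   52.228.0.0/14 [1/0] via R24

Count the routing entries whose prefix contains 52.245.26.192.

4

Prefixes containing 52.245.26.192:
  0.0.0.0/0 (default, matches everything)
  52.0.0.0/6 (52.0.0.0 - 55.255.255.255)
  52.128.0.0/9 (52.128.0.0 - 52.255.255.255)
  52.192.0.0/10 (52.192.0.0 - 52.255.255.255)
Total matching entries: 4.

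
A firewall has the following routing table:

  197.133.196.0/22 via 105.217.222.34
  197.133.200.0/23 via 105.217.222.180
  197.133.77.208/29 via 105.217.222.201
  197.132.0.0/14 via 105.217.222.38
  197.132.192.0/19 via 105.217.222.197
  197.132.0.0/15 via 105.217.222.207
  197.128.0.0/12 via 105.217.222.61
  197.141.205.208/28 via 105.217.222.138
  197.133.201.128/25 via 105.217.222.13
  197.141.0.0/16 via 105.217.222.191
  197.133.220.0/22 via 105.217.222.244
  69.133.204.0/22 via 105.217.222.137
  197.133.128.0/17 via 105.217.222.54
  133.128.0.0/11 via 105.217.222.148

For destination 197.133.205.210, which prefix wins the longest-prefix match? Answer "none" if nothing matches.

197.133.128.0/17

Entries matching 197.133.205.210:
  197.128.0.0/12 (197.128.0.0 - 197.143.255.255)
  197.132.0.0/14 (197.132.0.0 - 197.135.255.255)
  197.132.0.0/15 (197.132.0.0 - 197.133.255.255)
  197.133.128.0/17 (197.133.128.0 - 197.133.255.255)
Most specific is 197.133.128.0/17.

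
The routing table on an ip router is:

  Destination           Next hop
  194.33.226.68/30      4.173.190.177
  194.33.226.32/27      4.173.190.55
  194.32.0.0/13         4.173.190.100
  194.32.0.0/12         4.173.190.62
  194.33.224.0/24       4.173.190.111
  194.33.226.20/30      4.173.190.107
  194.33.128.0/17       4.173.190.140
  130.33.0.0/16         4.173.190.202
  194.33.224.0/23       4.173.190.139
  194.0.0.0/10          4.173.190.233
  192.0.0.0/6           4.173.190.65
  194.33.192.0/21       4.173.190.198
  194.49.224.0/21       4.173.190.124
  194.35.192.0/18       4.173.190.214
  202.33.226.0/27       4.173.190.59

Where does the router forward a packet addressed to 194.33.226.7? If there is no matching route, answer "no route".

Routes whose prefix contains 194.33.226.7:
  192.0.0.0/6 (192.0.0.0 - 195.255.255.255) -> 4.173.190.65
  194.0.0.0/10 (194.0.0.0 - 194.63.255.255) -> 4.173.190.233
  194.32.0.0/12 (194.32.0.0 - 194.47.255.255) -> 4.173.190.62
  194.32.0.0/13 (194.32.0.0 - 194.39.255.255) -> 4.173.190.100
  194.33.128.0/17 (194.33.128.0 - 194.33.255.255) -> 4.173.190.140
More-specific entries that do NOT match:
  194.33.226.68/30 (194.33.226.68 - 194.33.226.71) does not contain 194.33.226.7
  194.33.226.20/30 (194.33.226.20 - 194.33.226.23) does not contain 194.33.226.7
  194.33.226.32/27 (194.33.226.32 - 194.33.226.63) does not contain 194.33.226.7
  202.33.226.0/27 (202.33.226.0 - 202.33.226.31) does not contain 194.33.226.7
  194.33.224.0/24 (194.33.224.0 - 194.33.224.255) does not contain 194.33.226.7
  194.33.224.0/23 (194.33.224.0 - 194.33.225.255) does not contain 194.33.226.7
  194.33.192.0/21 (194.33.192.0 - 194.33.199.255) does not contain 194.33.226.7
  194.49.224.0/21 (194.49.224.0 - 194.49.231.255) does not contain 194.33.226.7
  194.35.192.0/18 (194.35.192.0 - 194.35.255.255) does not contain 194.33.226.7
Longest matching prefix is /17 -> next hop 4.173.190.140.

4.173.190.140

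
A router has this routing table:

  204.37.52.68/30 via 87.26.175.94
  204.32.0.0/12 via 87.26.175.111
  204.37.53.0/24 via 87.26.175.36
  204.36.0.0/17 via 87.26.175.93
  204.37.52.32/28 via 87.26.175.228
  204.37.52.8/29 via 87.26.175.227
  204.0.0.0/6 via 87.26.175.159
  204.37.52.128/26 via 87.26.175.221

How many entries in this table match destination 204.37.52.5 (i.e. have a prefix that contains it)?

2

Prefixes containing 204.37.52.5:
  204.0.0.0/6 (204.0.0.0 - 207.255.255.255)
  204.32.0.0/12 (204.32.0.0 - 204.47.255.255)
Total matching entries: 2.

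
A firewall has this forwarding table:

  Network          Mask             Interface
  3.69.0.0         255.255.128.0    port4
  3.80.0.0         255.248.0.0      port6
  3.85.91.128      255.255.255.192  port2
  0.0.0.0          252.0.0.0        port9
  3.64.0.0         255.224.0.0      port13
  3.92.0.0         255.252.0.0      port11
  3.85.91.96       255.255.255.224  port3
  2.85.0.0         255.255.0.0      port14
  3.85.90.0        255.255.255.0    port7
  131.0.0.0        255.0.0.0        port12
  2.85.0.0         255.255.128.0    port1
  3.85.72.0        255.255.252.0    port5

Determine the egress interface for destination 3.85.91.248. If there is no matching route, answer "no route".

Routes whose prefix contains 3.85.91.248:
  0.0.0.0/6 (0.0.0.0 - 3.255.255.255) -> port9
  3.64.0.0/11 (3.64.0.0 - 3.95.255.255) -> port13
  3.80.0.0/13 (3.80.0.0 - 3.87.255.255) -> port6
More-specific entries that do NOT match:
  3.85.91.96/27 (3.85.91.96 - 3.85.91.127) does not contain 3.85.91.248
  3.85.91.128/26 (3.85.91.128 - 3.85.91.191) does not contain 3.85.91.248
  3.85.90.0/24 (3.85.90.0 - 3.85.90.255) does not contain 3.85.91.248
  3.85.72.0/22 (3.85.72.0 - 3.85.75.255) does not contain 3.85.91.248
  3.69.0.0/17 (3.69.0.0 - 3.69.127.255) does not contain 3.85.91.248
  2.85.0.0/17 (2.85.0.0 - 2.85.127.255) does not contain 3.85.91.248
  2.85.0.0/16 (2.85.0.0 - 2.85.255.255) does not contain 3.85.91.248
  3.92.0.0/14 (3.92.0.0 - 3.95.255.255) does not contain 3.85.91.248
Longest matching prefix is /13 -> interface port6.

port6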